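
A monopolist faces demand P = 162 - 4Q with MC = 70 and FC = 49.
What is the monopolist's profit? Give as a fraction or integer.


MR = MC: 162 - 8Q = 70
Q* = 23/2
P* = 162 - 4*23/2 = 116
Profit = (P* - MC)*Q* - FC
= (116 - 70)*23/2 - 49
= 46*23/2 - 49
= 529 - 49 = 480

480


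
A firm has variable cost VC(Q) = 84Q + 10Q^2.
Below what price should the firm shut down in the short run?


AVC(Q) = VC(Q)/Q = 84 + 10Q
AVC is increasing in Q, so minimum AVC is at Q -> 0+.
Min AVC = 84
The firm should shut down if P < 84.

84


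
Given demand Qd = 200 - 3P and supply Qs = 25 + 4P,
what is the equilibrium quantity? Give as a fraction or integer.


First find equilibrium price:
200 - 3P = 25 + 4P
P* = 175/7 = 25
Then substitute into demand:
Q* = 200 - 3 * 25 = 125

125


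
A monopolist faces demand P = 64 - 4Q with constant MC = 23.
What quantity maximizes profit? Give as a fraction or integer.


TR = P*Q = (64 - 4Q)Q = 64Q - 4Q^2
MR = dTR/dQ = 64 - 8Q
Set MR = MC:
64 - 8Q = 23
41 = 8Q
Q* = 41/8 = 41/8

41/8


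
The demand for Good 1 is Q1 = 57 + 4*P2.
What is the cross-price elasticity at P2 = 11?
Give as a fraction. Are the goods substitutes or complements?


dQ1/dP2 = 4
At P2 = 11: Q1 = 57 + 4*11 = 101
Exy = (dQ1/dP2)(P2/Q1) = 4 * 11 / 101 = 44/101
Since Exy > 0, the goods are substitutes.

44/101 (substitutes)


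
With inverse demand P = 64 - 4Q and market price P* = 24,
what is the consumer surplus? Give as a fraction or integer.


Maximum willingness to pay (at Q=0): P_max = 64
Quantity demanded at P* = 24:
Q* = (64 - 24)/4 = 10
CS = (1/2) * Q* * (P_max - P*)
CS = (1/2) * 10 * (64 - 24)
CS = (1/2) * 10 * 40 = 200

200


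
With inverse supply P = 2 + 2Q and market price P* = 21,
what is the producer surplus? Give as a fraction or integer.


Minimum supply price (at Q=0): P_min = 2
Quantity supplied at P* = 21:
Q* = (21 - 2)/2 = 19/2
PS = (1/2) * Q* * (P* - P_min)
PS = (1/2) * 19/2 * (21 - 2)
PS = (1/2) * 19/2 * 19 = 361/4

361/4


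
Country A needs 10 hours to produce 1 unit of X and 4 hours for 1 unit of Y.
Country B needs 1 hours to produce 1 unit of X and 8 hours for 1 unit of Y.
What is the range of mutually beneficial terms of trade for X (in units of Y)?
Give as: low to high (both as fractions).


Opportunity cost of X for Country A = hours_X / hours_Y = 10/4 = 5/2 units of Y
Opportunity cost of X for Country B = hours_X / hours_Y = 1/8 = 1/8 units of Y
Terms of trade must be between the two opportunity costs.
Range: 1/8 to 5/2

1/8 to 5/2


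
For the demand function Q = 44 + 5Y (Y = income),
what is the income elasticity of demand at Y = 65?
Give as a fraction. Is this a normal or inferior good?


dQ/dY = 5
At Y = 65: Q = 44 + 5*65 = 369
Ey = (dQ/dY)(Y/Q) = 5 * 65 / 369 = 325/369
Since Ey > 0, this is a normal good.

325/369 (normal good)


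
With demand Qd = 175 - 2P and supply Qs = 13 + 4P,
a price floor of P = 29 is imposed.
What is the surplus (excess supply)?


At P = 29:
Qd = 175 - 2*29 = 117
Qs = 13 + 4*29 = 129
Surplus = Qs - Qd = 129 - 117 = 12

12


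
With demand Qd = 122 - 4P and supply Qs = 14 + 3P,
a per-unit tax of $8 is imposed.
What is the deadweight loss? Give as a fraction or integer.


Pre-tax equilibrium quantity: Q* = 422/7
Post-tax equilibrium quantity: Q_tax = 326/7
Reduction in quantity: Q* - Q_tax = 96/7
DWL = (1/2) * tax * (Q* - Q_tax)
DWL = (1/2) * 8 * 96/7 = 384/7

384/7


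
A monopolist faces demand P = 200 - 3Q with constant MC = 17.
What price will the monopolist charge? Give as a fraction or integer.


MR = 200 - 6Q
Set MR = MC: 200 - 6Q = 17
Q* = 61/2
Substitute into demand:
P* = 200 - 3*61/2 = 217/2

217/2


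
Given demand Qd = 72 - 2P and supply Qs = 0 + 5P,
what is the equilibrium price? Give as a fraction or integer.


At equilibrium, Qd = Qs.
72 - 2P = 0 + 5P
72 - 0 = 2P + 5P
72 = 7P
P* = 72/7 = 72/7

72/7


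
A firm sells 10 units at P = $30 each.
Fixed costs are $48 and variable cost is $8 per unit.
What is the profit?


Total Revenue = P * Q = 30 * 10 = $300
Total Cost = FC + VC*Q = 48 + 8*10 = $128
Profit = TR - TC = 300 - 128 = $172

$172


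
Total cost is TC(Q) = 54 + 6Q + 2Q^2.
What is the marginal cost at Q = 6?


MC = dTC/dQ = 6 + 2*2*Q
At Q = 6:
MC = 6 + 4*6
MC = 6 + 24 = 30

30


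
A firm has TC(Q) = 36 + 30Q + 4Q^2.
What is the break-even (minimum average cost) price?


AC(Q) = 36/Q + 30 + 4Q
To minimize: dAC/dQ = -36/Q^2 + 4 = 0
Q^2 = 36/4 = 9
Q* = 3
Min AC = 36/3 + 30 + 4*3
Min AC = 12 + 30 + 12 = 54

54


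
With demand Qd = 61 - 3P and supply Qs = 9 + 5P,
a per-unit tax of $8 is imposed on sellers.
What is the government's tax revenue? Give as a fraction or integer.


With tax on sellers, new supply: Qs' = 9 + 5(P - 8)
= 5P - 31
New equilibrium quantity:
Q_new = 53/2
Tax revenue = tax * Q_new = 8 * 53/2 = 212

212


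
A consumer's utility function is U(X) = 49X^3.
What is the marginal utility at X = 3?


MU = dU/dX = 49*3*X^(3-1)
MU = 147*X^2
At X = 3:
MU = 147 * 3^2
MU = 147 * 9 = 1323

1323


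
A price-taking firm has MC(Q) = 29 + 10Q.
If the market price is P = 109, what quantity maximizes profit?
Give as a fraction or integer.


In perfect competition, profit is maximized where P = MC.
109 = 29 + 10Q
80 = 10Q
Q* = 80/10 = 8

8


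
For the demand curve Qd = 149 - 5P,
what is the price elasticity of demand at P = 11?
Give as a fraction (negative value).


dQ/dP = -5
At P = 11: Q = 149 - 5*11 = 94
E = (dQ/dP)(P/Q) = (-5)(11/94) = -55/94

-55/94


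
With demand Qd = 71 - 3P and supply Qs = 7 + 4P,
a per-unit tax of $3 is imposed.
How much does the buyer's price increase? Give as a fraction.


With a per-unit tax, the buyer's price increase depends on relative slopes.
Supply slope: d = 4, Demand slope: b = 3
Buyer's price increase = d * tax / (b + d)
= 4 * 3 / (3 + 4)
= 12 / 7 = 12/7

12/7


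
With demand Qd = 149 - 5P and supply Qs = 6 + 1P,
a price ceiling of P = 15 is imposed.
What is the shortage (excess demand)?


At P = 15:
Qd = 149 - 5*15 = 74
Qs = 6 + 1*15 = 21
Shortage = Qd - Qs = 74 - 21 = 53

53


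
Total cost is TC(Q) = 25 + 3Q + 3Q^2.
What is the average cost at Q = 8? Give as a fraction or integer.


TC(8) = 25 + 3*8 + 3*8^2
TC(8) = 25 + 24 + 192 = 241
AC = TC/Q = 241/8 = 241/8

241/8


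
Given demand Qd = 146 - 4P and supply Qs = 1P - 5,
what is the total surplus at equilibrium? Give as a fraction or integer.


Find equilibrium: 146 - 4P = 1P - 5
146 + 5 = 5P
P* = 151/5 = 151/5
Q* = 1*151/5 - 5 = 126/5
Inverse demand: P = 73/2 - Q/4, so P_max = 73/2
Inverse supply: P = 5 + Q/1, so P_min = 5
CS = (1/2) * 126/5 * (73/2 - 151/5) = 3969/50
PS = (1/2) * 126/5 * (151/5 - 5) = 7938/25
TS = CS + PS = 3969/50 + 7938/25 = 3969/10

3969/10


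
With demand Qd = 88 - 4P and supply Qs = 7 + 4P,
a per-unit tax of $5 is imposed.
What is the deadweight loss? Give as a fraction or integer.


Pre-tax equilibrium quantity: Q* = 95/2
Post-tax equilibrium quantity: Q_tax = 75/2
Reduction in quantity: Q* - Q_tax = 10
DWL = (1/2) * tax * (Q* - Q_tax)
DWL = (1/2) * 5 * 10 = 25

25


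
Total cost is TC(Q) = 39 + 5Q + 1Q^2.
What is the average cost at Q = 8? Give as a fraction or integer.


TC(8) = 39 + 5*8 + 1*8^2
TC(8) = 39 + 40 + 64 = 143
AC = TC/Q = 143/8 = 143/8

143/8


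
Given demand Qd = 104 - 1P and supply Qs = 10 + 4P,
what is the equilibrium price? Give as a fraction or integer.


At equilibrium, Qd = Qs.
104 - 1P = 10 + 4P
104 - 10 = 1P + 4P
94 = 5P
P* = 94/5 = 94/5

94/5


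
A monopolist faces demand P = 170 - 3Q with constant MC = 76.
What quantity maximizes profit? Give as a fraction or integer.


TR = P*Q = (170 - 3Q)Q = 170Q - 3Q^2
MR = dTR/dQ = 170 - 6Q
Set MR = MC:
170 - 6Q = 76
94 = 6Q
Q* = 94/6 = 47/3

47/3


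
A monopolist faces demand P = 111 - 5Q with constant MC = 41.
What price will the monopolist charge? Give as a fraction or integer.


MR = 111 - 10Q
Set MR = MC: 111 - 10Q = 41
Q* = 7
Substitute into demand:
P* = 111 - 5*7 = 76

76


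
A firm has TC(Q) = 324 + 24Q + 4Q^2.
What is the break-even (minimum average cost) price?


AC(Q) = 324/Q + 24 + 4Q
To minimize: dAC/dQ = -324/Q^2 + 4 = 0
Q^2 = 324/4 = 81
Q* = 9
Min AC = 324/9 + 24 + 4*9
Min AC = 36 + 24 + 36 = 96

96


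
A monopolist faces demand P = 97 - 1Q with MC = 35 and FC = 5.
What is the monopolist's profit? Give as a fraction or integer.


MR = MC: 97 - 2Q = 35
Q* = 31
P* = 97 - 1*31 = 66
Profit = (P* - MC)*Q* - FC
= (66 - 35)*31 - 5
= 31*31 - 5
= 961 - 5 = 956

956


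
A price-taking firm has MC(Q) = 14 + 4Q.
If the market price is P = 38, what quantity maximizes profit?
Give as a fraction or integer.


In perfect competition, profit is maximized where P = MC.
38 = 14 + 4Q
24 = 4Q
Q* = 24/4 = 6

6


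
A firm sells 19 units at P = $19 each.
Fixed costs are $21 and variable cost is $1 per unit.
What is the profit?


Total Revenue = P * Q = 19 * 19 = $361
Total Cost = FC + VC*Q = 21 + 1*19 = $40
Profit = TR - TC = 361 - 40 = $321

$321


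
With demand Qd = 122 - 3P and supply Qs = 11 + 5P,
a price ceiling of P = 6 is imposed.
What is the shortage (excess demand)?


At P = 6:
Qd = 122 - 3*6 = 104
Qs = 11 + 5*6 = 41
Shortage = Qd - Qs = 104 - 41 = 63

63


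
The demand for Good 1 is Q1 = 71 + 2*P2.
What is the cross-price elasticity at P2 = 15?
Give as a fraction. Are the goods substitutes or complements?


dQ1/dP2 = 2
At P2 = 15: Q1 = 71 + 2*15 = 101
Exy = (dQ1/dP2)(P2/Q1) = 2 * 15 / 101 = 30/101
Since Exy > 0, the goods are substitutes.

30/101 (substitutes)


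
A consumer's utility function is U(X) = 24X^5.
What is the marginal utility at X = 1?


MU = dU/dX = 24*5*X^(5-1)
MU = 120*X^4
At X = 1:
MU = 120 * 1^4
MU = 120 * 1 = 120

120


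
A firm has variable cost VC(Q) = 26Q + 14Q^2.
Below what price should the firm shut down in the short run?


AVC(Q) = VC(Q)/Q = 26 + 14Q
AVC is increasing in Q, so minimum AVC is at Q -> 0+.
Min AVC = 26
The firm should shut down if P < 26.

26


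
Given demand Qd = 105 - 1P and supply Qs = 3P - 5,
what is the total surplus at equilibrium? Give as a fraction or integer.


Find equilibrium: 105 - 1P = 3P - 5
105 + 5 = 4P
P* = 110/4 = 55/2
Q* = 3*55/2 - 5 = 155/2
Inverse demand: P = 105 - Q/1, so P_max = 105
Inverse supply: P = 5/3 + Q/3, so P_min = 5/3
CS = (1/2) * 155/2 * (105 - 55/2) = 24025/8
PS = (1/2) * 155/2 * (55/2 - 5/3) = 24025/24
TS = CS + PS = 24025/8 + 24025/24 = 24025/6

24025/6


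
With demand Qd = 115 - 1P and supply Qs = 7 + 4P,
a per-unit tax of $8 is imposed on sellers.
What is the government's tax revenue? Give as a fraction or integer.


With tax on sellers, new supply: Qs' = 7 + 4(P - 8)
= 4P - 25
New equilibrium quantity:
Q_new = 87
Tax revenue = tax * Q_new = 8 * 87 = 696

696


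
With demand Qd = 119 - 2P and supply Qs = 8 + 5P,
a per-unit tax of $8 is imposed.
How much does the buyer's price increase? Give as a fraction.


With a per-unit tax, the buyer's price increase depends on relative slopes.
Supply slope: d = 5, Demand slope: b = 2
Buyer's price increase = d * tax / (b + d)
= 5 * 8 / (2 + 5)
= 40 / 7 = 40/7

40/7


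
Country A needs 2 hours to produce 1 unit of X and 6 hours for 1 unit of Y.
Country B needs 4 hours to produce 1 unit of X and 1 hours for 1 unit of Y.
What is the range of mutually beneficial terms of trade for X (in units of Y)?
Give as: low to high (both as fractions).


Opportunity cost of X for Country A = hours_X / hours_Y = 2/6 = 1/3 units of Y
Opportunity cost of X for Country B = hours_X / hours_Y = 4/1 = 4 units of Y
Terms of trade must be between the two opportunity costs.
Range: 1/3 to 4

1/3 to 4


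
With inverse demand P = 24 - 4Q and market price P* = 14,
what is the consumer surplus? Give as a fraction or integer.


Maximum willingness to pay (at Q=0): P_max = 24
Quantity demanded at P* = 14:
Q* = (24 - 14)/4 = 5/2
CS = (1/2) * Q* * (P_max - P*)
CS = (1/2) * 5/2 * (24 - 14)
CS = (1/2) * 5/2 * 10 = 25/2

25/2


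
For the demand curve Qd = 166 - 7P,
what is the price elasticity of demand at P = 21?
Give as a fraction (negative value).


dQ/dP = -7
At P = 21: Q = 166 - 7*21 = 19
E = (dQ/dP)(P/Q) = (-7)(21/19) = -147/19

-147/19


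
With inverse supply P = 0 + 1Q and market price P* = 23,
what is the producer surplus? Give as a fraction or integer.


Minimum supply price (at Q=0): P_min = 0
Quantity supplied at P* = 23:
Q* = (23 - 0)/1 = 23
PS = (1/2) * Q* * (P* - P_min)
PS = (1/2) * 23 * (23 - 0)
PS = (1/2) * 23 * 23 = 529/2

529/2


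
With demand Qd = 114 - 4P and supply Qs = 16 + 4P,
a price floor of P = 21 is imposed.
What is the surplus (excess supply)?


At P = 21:
Qd = 114 - 4*21 = 30
Qs = 16 + 4*21 = 100
Surplus = Qs - Qd = 100 - 30 = 70

70


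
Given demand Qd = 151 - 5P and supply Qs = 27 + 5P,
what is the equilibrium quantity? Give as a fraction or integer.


First find equilibrium price:
151 - 5P = 27 + 5P
P* = 124/10 = 62/5
Then substitute into demand:
Q* = 151 - 5 * 62/5 = 89

89


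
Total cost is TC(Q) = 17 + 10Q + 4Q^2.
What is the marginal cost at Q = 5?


MC = dTC/dQ = 10 + 2*4*Q
At Q = 5:
MC = 10 + 8*5
MC = 10 + 40 = 50

50


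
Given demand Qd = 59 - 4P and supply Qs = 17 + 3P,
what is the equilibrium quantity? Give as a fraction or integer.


First find equilibrium price:
59 - 4P = 17 + 3P
P* = 42/7 = 6
Then substitute into demand:
Q* = 59 - 4 * 6 = 35

35


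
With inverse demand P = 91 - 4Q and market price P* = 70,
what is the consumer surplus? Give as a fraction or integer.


Maximum willingness to pay (at Q=0): P_max = 91
Quantity demanded at P* = 70:
Q* = (91 - 70)/4 = 21/4
CS = (1/2) * Q* * (P_max - P*)
CS = (1/2) * 21/4 * (91 - 70)
CS = (1/2) * 21/4 * 21 = 441/8

441/8


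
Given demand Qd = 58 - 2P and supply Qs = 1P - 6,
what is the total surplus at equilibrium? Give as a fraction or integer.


Find equilibrium: 58 - 2P = 1P - 6
58 + 6 = 3P
P* = 64/3 = 64/3
Q* = 1*64/3 - 6 = 46/3
Inverse demand: P = 29 - Q/2, so P_max = 29
Inverse supply: P = 6 + Q/1, so P_min = 6
CS = (1/2) * 46/3 * (29 - 64/3) = 529/9
PS = (1/2) * 46/3 * (64/3 - 6) = 1058/9
TS = CS + PS = 529/9 + 1058/9 = 529/3

529/3


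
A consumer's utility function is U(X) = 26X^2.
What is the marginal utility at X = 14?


MU = dU/dX = 26*2*X^(2-1)
MU = 52*X^1
At X = 14:
MU = 52 * 14^1
MU = 52 * 14 = 728

728


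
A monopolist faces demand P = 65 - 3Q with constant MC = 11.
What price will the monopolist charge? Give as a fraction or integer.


MR = 65 - 6Q
Set MR = MC: 65 - 6Q = 11
Q* = 9
Substitute into demand:
P* = 65 - 3*9 = 38

38


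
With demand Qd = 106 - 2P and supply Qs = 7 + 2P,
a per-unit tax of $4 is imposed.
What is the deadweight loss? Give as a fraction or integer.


Pre-tax equilibrium quantity: Q* = 113/2
Post-tax equilibrium quantity: Q_tax = 105/2
Reduction in quantity: Q* - Q_tax = 4
DWL = (1/2) * tax * (Q* - Q_tax)
DWL = (1/2) * 4 * 4 = 8

8


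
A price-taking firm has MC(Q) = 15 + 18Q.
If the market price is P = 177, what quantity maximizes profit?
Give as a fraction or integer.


In perfect competition, profit is maximized where P = MC.
177 = 15 + 18Q
162 = 18Q
Q* = 162/18 = 9

9


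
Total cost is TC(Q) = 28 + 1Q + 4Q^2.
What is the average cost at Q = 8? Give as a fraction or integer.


TC(8) = 28 + 1*8 + 4*8^2
TC(8) = 28 + 8 + 256 = 292
AC = TC/Q = 292/8 = 73/2

73/2


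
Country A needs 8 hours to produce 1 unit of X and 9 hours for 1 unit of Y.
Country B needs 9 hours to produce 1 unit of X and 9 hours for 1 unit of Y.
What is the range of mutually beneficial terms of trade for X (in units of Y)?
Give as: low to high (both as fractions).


Opportunity cost of X for Country A = hours_X / hours_Y = 8/9 = 8/9 units of Y
Opportunity cost of X for Country B = hours_X / hours_Y = 9/9 = 1 units of Y
Terms of trade must be between the two opportunity costs.
Range: 8/9 to 1

8/9 to 1


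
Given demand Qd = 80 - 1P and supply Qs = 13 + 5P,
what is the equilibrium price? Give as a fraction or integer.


At equilibrium, Qd = Qs.
80 - 1P = 13 + 5P
80 - 13 = 1P + 5P
67 = 6P
P* = 67/6 = 67/6

67/6


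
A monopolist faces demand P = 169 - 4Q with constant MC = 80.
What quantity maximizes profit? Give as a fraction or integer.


TR = P*Q = (169 - 4Q)Q = 169Q - 4Q^2
MR = dTR/dQ = 169 - 8Q
Set MR = MC:
169 - 8Q = 80
89 = 8Q
Q* = 89/8 = 89/8

89/8


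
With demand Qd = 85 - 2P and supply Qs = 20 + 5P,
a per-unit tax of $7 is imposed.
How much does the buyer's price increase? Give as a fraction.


With a per-unit tax, the buyer's price increase depends on relative slopes.
Supply slope: d = 5, Demand slope: b = 2
Buyer's price increase = d * tax / (b + d)
= 5 * 7 / (2 + 5)
= 35 / 7 = 5

5


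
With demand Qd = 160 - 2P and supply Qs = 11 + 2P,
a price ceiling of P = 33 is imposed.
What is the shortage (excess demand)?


At P = 33:
Qd = 160 - 2*33 = 94
Qs = 11 + 2*33 = 77
Shortage = Qd - Qs = 94 - 77 = 17

17


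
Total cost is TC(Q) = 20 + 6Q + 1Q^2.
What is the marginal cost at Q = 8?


MC = dTC/dQ = 6 + 2*1*Q
At Q = 8:
MC = 6 + 2*8
MC = 6 + 16 = 22

22


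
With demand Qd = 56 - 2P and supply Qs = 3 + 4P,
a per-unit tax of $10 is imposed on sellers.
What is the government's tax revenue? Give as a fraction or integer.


With tax on sellers, new supply: Qs' = 3 + 4(P - 10)
= 4P - 37
New equilibrium quantity:
Q_new = 25
Tax revenue = tax * Q_new = 10 * 25 = 250

250


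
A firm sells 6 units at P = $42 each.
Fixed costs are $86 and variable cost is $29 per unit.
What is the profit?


Total Revenue = P * Q = 42 * 6 = $252
Total Cost = FC + VC*Q = 86 + 29*6 = $260
Profit = TR - TC = 252 - 260 = $-8

$-8


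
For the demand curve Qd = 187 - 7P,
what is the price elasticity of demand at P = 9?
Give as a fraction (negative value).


dQ/dP = -7
At P = 9: Q = 187 - 7*9 = 124
E = (dQ/dP)(P/Q) = (-7)(9/124) = -63/124

-63/124


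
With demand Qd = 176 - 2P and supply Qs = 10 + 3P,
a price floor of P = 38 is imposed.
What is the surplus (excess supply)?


At P = 38:
Qd = 176 - 2*38 = 100
Qs = 10 + 3*38 = 124
Surplus = Qs - Qd = 124 - 100 = 24

24


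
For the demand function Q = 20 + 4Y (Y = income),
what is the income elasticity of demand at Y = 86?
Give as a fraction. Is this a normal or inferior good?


dQ/dY = 4
At Y = 86: Q = 20 + 4*86 = 364
Ey = (dQ/dY)(Y/Q) = 4 * 86 / 364 = 86/91
Since Ey > 0, this is a normal good.

86/91 (normal good)


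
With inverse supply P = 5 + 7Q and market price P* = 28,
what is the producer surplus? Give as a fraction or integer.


Minimum supply price (at Q=0): P_min = 5
Quantity supplied at P* = 28:
Q* = (28 - 5)/7 = 23/7
PS = (1/2) * Q* * (P* - P_min)
PS = (1/2) * 23/7 * (28 - 5)
PS = (1/2) * 23/7 * 23 = 529/14

529/14


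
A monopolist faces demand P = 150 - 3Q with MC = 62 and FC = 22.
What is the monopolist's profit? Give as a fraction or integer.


MR = MC: 150 - 6Q = 62
Q* = 44/3
P* = 150 - 3*44/3 = 106
Profit = (P* - MC)*Q* - FC
= (106 - 62)*44/3 - 22
= 44*44/3 - 22
= 1936/3 - 22 = 1870/3

1870/3


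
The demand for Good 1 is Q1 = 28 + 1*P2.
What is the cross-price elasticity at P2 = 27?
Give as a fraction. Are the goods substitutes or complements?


dQ1/dP2 = 1
At P2 = 27: Q1 = 28 + 1*27 = 55
Exy = (dQ1/dP2)(P2/Q1) = 1 * 27 / 55 = 27/55
Since Exy > 0, the goods are substitutes.

27/55 (substitutes)


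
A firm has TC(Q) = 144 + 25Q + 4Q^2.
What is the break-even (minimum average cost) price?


AC(Q) = 144/Q + 25 + 4Q
To minimize: dAC/dQ = -144/Q^2 + 4 = 0
Q^2 = 144/4 = 36
Q* = 6
Min AC = 144/6 + 25 + 4*6
Min AC = 24 + 25 + 24 = 73

73


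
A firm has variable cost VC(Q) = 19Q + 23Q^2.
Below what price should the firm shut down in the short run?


AVC(Q) = VC(Q)/Q = 19 + 23Q
AVC is increasing in Q, so minimum AVC is at Q -> 0+.
Min AVC = 19
The firm should shut down if P < 19.

19


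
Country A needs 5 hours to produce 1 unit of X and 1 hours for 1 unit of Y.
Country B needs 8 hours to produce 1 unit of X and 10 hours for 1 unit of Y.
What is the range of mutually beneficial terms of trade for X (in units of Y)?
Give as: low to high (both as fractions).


Opportunity cost of X for Country A = hours_X / hours_Y = 5/1 = 5 units of Y
Opportunity cost of X for Country B = hours_X / hours_Y = 8/10 = 4/5 units of Y
Terms of trade must be between the two opportunity costs.
Range: 4/5 to 5

4/5 to 5


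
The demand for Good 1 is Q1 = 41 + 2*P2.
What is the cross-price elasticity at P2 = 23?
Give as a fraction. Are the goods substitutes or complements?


dQ1/dP2 = 2
At P2 = 23: Q1 = 41 + 2*23 = 87
Exy = (dQ1/dP2)(P2/Q1) = 2 * 23 / 87 = 46/87
Since Exy > 0, the goods are substitutes.

46/87 (substitutes)


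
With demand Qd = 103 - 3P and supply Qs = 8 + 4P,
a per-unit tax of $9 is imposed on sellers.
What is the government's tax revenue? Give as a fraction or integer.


With tax on sellers, new supply: Qs' = 8 + 4(P - 9)
= 4P - 28
New equilibrium quantity:
Q_new = 328/7
Tax revenue = tax * Q_new = 9 * 328/7 = 2952/7

2952/7


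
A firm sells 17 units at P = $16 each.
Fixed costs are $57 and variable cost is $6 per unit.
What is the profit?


Total Revenue = P * Q = 16 * 17 = $272
Total Cost = FC + VC*Q = 57 + 6*17 = $159
Profit = TR - TC = 272 - 159 = $113

$113


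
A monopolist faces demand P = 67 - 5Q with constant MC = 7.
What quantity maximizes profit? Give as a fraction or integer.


TR = P*Q = (67 - 5Q)Q = 67Q - 5Q^2
MR = dTR/dQ = 67 - 10Q
Set MR = MC:
67 - 10Q = 7
60 = 10Q
Q* = 60/10 = 6

6


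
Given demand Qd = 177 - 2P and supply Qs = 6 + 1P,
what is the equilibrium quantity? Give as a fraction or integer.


First find equilibrium price:
177 - 2P = 6 + 1P
P* = 171/3 = 57
Then substitute into demand:
Q* = 177 - 2 * 57 = 63

63


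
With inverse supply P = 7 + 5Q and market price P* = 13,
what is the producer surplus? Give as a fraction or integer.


Minimum supply price (at Q=0): P_min = 7
Quantity supplied at P* = 13:
Q* = (13 - 7)/5 = 6/5
PS = (1/2) * Q* * (P* - P_min)
PS = (1/2) * 6/5 * (13 - 7)
PS = (1/2) * 6/5 * 6 = 18/5

18/5


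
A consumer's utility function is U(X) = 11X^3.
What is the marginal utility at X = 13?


MU = dU/dX = 11*3*X^(3-1)
MU = 33*X^2
At X = 13:
MU = 33 * 13^2
MU = 33 * 169 = 5577

5577


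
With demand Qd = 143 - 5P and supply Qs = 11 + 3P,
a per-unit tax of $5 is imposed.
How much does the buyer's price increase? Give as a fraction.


With a per-unit tax, the buyer's price increase depends on relative slopes.
Supply slope: d = 3, Demand slope: b = 5
Buyer's price increase = d * tax / (b + d)
= 3 * 5 / (5 + 3)
= 15 / 8 = 15/8

15/8


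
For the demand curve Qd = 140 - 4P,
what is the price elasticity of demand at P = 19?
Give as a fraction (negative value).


dQ/dP = -4
At P = 19: Q = 140 - 4*19 = 64
E = (dQ/dP)(P/Q) = (-4)(19/64) = -19/16

-19/16


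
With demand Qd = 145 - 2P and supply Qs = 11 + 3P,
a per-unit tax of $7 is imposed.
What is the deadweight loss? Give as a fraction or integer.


Pre-tax equilibrium quantity: Q* = 457/5
Post-tax equilibrium quantity: Q_tax = 83
Reduction in quantity: Q* - Q_tax = 42/5
DWL = (1/2) * tax * (Q* - Q_tax)
DWL = (1/2) * 7 * 42/5 = 147/5

147/5


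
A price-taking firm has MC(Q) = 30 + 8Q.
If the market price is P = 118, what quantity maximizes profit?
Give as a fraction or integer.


In perfect competition, profit is maximized where P = MC.
118 = 30 + 8Q
88 = 8Q
Q* = 88/8 = 11

11


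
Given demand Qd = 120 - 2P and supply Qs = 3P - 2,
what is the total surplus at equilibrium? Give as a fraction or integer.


Find equilibrium: 120 - 2P = 3P - 2
120 + 2 = 5P
P* = 122/5 = 122/5
Q* = 3*122/5 - 2 = 356/5
Inverse demand: P = 60 - Q/2, so P_max = 60
Inverse supply: P = 2/3 + Q/3, so P_min = 2/3
CS = (1/2) * 356/5 * (60 - 122/5) = 31684/25
PS = (1/2) * 356/5 * (122/5 - 2/3) = 63368/75
TS = CS + PS = 31684/25 + 63368/75 = 31684/15

31684/15


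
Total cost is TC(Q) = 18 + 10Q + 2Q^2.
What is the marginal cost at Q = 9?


MC = dTC/dQ = 10 + 2*2*Q
At Q = 9:
MC = 10 + 4*9
MC = 10 + 36 = 46

46


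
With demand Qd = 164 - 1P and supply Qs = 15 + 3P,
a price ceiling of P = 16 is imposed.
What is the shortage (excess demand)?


At P = 16:
Qd = 164 - 1*16 = 148
Qs = 15 + 3*16 = 63
Shortage = Qd - Qs = 148 - 63 = 85

85


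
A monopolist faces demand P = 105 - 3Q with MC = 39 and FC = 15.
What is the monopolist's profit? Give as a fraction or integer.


MR = MC: 105 - 6Q = 39
Q* = 11
P* = 105 - 3*11 = 72
Profit = (P* - MC)*Q* - FC
= (72 - 39)*11 - 15
= 33*11 - 15
= 363 - 15 = 348

348


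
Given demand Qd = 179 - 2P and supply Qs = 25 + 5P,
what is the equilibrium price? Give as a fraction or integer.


At equilibrium, Qd = Qs.
179 - 2P = 25 + 5P
179 - 25 = 2P + 5P
154 = 7P
P* = 154/7 = 22

22


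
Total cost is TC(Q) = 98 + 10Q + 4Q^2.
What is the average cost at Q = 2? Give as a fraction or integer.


TC(2) = 98 + 10*2 + 4*2^2
TC(2) = 98 + 20 + 16 = 134
AC = TC/Q = 134/2 = 67

67


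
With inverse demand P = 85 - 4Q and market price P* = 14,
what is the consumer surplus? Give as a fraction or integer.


Maximum willingness to pay (at Q=0): P_max = 85
Quantity demanded at P* = 14:
Q* = (85 - 14)/4 = 71/4
CS = (1/2) * Q* * (P_max - P*)
CS = (1/2) * 71/4 * (85 - 14)
CS = (1/2) * 71/4 * 71 = 5041/8

5041/8


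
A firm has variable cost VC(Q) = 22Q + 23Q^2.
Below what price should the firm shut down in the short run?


AVC(Q) = VC(Q)/Q = 22 + 23Q
AVC is increasing in Q, so minimum AVC is at Q -> 0+.
Min AVC = 22
The firm should shut down if P < 22.

22


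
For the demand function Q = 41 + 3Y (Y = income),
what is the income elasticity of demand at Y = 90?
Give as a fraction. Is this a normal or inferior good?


dQ/dY = 3
At Y = 90: Q = 41 + 3*90 = 311
Ey = (dQ/dY)(Y/Q) = 3 * 90 / 311 = 270/311
Since Ey > 0, this is a normal good.

270/311 (normal good)


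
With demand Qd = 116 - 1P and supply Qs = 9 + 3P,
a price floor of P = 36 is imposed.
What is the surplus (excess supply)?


At P = 36:
Qd = 116 - 1*36 = 80
Qs = 9 + 3*36 = 117
Surplus = Qs - Qd = 117 - 80 = 37

37


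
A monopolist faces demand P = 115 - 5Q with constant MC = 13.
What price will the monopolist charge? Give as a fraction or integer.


MR = 115 - 10Q
Set MR = MC: 115 - 10Q = 13
Q* = 51/5
Substitute into demand:
P* = 115 - 5*51/5 = 64

64


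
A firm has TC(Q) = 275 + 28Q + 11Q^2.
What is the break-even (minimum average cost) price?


AC(Q) = 275/Q + 28 + 11Q
To minimize: dAC/dQ = -275/Q^2 + 11 = 0
Q^2 = 275/11 = 25
Q* = 5
Min AC = 275/5 + 28 + 11*5
Min AC = 55 + 28 + 55 = 138

138


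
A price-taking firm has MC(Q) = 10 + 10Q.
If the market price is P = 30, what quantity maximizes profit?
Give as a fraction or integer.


In perfect competition, profit is maximized where P = MC.
30 = 10 + 10Q
20 = 10Q
Q* = 20/10 = 2

2


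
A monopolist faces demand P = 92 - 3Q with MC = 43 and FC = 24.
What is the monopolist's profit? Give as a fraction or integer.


MR = MC: 92 - 6Q = 43
Q* = 49/6
P* = 92 - 3*49/6 = 135/2
Profit = (P* - MC)*Q* - FC
= (135/2 - 43)*49/6 - 24
= 49/2*49/6 - 24
= 2401/12 - 24 = 2113/12

2113/12


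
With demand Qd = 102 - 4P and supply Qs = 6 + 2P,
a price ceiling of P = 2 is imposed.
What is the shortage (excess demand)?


At P = 2:
Qd = 102 - 4*2 = 94
Qs = 6 + 2*2 = 10
Shortage = Qd - Qs = 94 - 10 = 84

84


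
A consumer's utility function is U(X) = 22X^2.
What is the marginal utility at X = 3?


MU = dU/dX = 22*2*X^(2-1)
MU = 44*X^1
At X = 3:
MU = 44 * 3^1
MU = 44 * 3 = 132

132


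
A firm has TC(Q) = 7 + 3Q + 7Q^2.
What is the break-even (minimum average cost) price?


AC(Q) = 7/Q + 3 + 7Q
To minimize: dAC/dQ = -7/Q^2 + 7 = 0
Q^2 = 7/7 = 1
Q* = 1
Min AC = 7/1 + 3 + 7*1
Min AC = 7 + 3 + 7 = 17

17


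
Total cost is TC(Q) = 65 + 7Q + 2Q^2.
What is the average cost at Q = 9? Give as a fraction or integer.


TC(9) = 65 + 7*9 + 2*9^2
TC(9) = 65 + 63 + 162 = 290
AC = TC/Q = 290/9 = 290/9

290/9


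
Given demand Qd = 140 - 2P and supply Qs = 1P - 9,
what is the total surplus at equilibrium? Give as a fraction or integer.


Find equilibrium: 140 - 2P = 1P - 9
140 + 9 = 3P
P* = 149/3 = 149/3
Q* = 1*149/3 - 9 = 122/3
Inverse demand: P = 70 - Q/2, so P_max = 70
Inverse supply: P = 9 + Q/1, so P_min = 9
CS = (1/2) * 122/3 * (70 - 149/3) = 3721/9
PS = (1/2) * 122/3 * (149/3 - 9) = 7442/9
TS = CS + PS = 3721/9 + 7442/9 = 3721/3

3721/3


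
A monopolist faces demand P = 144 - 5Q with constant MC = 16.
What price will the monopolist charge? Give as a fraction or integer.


MR = 144 - 10Q
Set MR = MC: 144 - 10Q = 16
Q* = 64/5
Substitute into demand:
P* = 144 - 5*64/5 = 80

80


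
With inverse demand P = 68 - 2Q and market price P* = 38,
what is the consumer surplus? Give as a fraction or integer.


Maximum willingness to pay (at Q=0): P_max = 68
Quantity demanded at P* = 38:
Q* = (68 - 38)/2 = 15
CS = (1/2) * Q* * (P_max - P*)
CS = (1/2) * 15 * (68 - 38)
CS = (1/2) * 15 * 30 = 225

225


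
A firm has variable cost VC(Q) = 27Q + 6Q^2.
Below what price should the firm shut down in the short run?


AVC(Q) = VC(Q)/Q = 27 + 6Q
AVC is increasing in Q, so minimum AVC is at Q -> 0+.
Min AVC = 27
The firm should shut down if P < 27.

27


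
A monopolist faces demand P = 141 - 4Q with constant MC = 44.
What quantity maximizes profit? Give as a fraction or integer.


TR = P*Q = (141 - 4Q)Q = 141Q - 4Q^2
MR = dTR/dQ = 141 - 8Q
Set MR = MC:
141 - 8Q = 44
97 = 8Q
Q* = 97/8 = 97/8

97/8


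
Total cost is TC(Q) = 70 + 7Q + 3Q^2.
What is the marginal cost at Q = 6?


MC = dTC/dQ = 7 + 2*3*Q
At Q = 6:
MC = 7 + 6*6
MC = 7 + 36 = 43

43


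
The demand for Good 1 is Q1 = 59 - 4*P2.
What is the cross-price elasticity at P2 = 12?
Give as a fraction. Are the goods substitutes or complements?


dQ1/dP2 = -4
At P2 = 12: Q1 = 59 - 4*12 = 11
Exy = (dQ1/dP2)(P2/Q1) = -4 * 12 / 11 = -48/11
Since Exy < 0, the goods are complements.

-48/11 (complements)


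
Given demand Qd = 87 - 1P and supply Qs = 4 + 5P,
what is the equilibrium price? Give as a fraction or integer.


At equilibrium, Qd = Qs.
87 - 1P = 4 + 5P
87 - 4 = 1P + 5P
83 = 6P
P* = 83/6 = 83/6

83/6


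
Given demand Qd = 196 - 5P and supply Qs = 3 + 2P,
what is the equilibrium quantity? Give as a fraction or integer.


First find equilibrium price:
196 - 5P = 3 + 2P
P* = 193/7 = 193/7
Then substitute into demand:
Q* = 196 - 5 * 193/7 = 407/7

407/7


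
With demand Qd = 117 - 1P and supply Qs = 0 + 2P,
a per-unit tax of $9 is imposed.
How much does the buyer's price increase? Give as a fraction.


With a per-unit tax, the buyer's price increase depends on relative slopes.
Supply slope: d = 2, Demand slope: b = 1
Buyer's price increase = d * tax / (b + d)
= 2 * 9 / (1 + 2)
= 18 / 3 = 6

6


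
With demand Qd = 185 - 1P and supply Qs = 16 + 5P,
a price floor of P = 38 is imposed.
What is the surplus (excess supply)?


At P = 38:
Qd = 185 - 1*38 = 147
Qs = 16 + 5*38 = 206
Surplus = Qs - Qd = 206 - 147 = 59

59


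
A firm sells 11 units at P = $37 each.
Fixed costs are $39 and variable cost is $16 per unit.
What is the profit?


Total Revenue = P * Q = 37 * 11 = $407
Total Cost = FC + VC*Q = 39 + 16*11 = $215
Profit = TR - TC = 407 - 215 = $192

$192


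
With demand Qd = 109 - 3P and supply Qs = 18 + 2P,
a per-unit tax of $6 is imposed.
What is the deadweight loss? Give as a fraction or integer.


Pre-tax equilibrium quantity: Q* = 272/5
Post-tax equilibrium quantity: Q_tax = 236/5
Reduction in quantity: Q* - Q_tax = 36/5
DWL = (1/2) * tax * (Q* - Q_tax)
DWL = (1/2) * 6 * 36/5 = 108/5

108/5


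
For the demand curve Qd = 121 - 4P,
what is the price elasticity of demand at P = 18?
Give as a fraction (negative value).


dQ/dP = -4
At P = 18: Q = 121 - 4*18 = 49
E = (dQ/dP)(P/Q) = (-4)(18/49) = -72/49

-72/49


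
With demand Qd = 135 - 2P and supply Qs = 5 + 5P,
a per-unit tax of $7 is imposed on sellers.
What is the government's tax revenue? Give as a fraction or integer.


With tax on sellers, new supply: Qs' = 5 + 5(P - 7)
= 5P - 30
New equilibrium quantity:
Q_new = 615/7
Tax revenue = tax * Q_new = 7 * 615/7 = 615

615


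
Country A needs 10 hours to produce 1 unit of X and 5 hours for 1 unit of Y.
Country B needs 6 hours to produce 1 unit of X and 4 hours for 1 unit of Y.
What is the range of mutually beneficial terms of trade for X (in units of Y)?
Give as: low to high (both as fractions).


Opportunity cost of X for Country A = hours_X / hours_Y = 10/5 = 2 units of Y
Opportunity cost of X for Country B = hours_X / hours_Y = 6/4 = 3/2 units of Y
Terms of trade must be between the two opportunity costs.
Range: 3/2 to 2

3/2 to 2


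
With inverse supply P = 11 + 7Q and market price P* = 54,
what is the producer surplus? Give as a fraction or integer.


Minimum supply price (at Q=0): P_min = 11
Quantity supplied at P* = 54:
Q* = (54 - 11)/7 = 43/7
PS = (1/2) * Q* * (P* - P_min)
PS = (1/2) * 43/7 * (54 - 11)
PS = (1/2) * 43/7 * 43 = 1849/14

1849/14


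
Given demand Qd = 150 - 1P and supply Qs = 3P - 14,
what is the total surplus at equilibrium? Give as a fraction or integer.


Find equilibrium: 150 - 1P = 3P - 14
150 + 14 = 4P
P* = 164/4 = 41
Q* = 3*41 - 14 = 109
Inverse demand: P = 150 - Q/1, so P_max = 150
Inverse supply: P = 14/3 + Q/3, so P_min = 14/3
CS = (1/2) * 109 * (150 - 41) = 11881/2
PS = (1/2) * 109 * (41 - 14/3) = 11881/6
TS = CS + PS = 11881/2 + 11881/6 = 23762/3

23762/3


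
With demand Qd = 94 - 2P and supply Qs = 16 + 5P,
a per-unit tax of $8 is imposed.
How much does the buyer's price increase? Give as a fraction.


With a per-unit tax, the buyer's price increase depends on relative slopes.
Supply slope: d = 5, Demand slope: b = 2
Buyer's price increase = d * tax / (b + d)
= 5 * 8 / (2 + 5)
= 40 / 7 = 40/7

40/7


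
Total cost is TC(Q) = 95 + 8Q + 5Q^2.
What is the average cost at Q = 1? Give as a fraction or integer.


TC(1) = 95 + 8*1 + 5*1^2
TC(1) = 95 + 8 + 5 = 108
AC = TC/Q = 108/1 = 108

108


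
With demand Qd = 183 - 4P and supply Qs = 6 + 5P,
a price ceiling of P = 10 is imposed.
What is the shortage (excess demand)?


At P = 10:
Qd = 183 - 4*10 = 143
Qs = 6 + 5*10 = 56
Shortage = Qd - Qs = 143 - 56 = 87

87


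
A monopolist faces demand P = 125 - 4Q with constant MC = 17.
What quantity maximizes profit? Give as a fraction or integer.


TR = P*Q = (125 - 4Q)Q = 125Q - 4Q^2
MR = dTR/dQ = 125 - 8Q
Set MR = MC:
125 - 8Q = 17
108 = 8Q
Q* = 108/8 = 27/2

27/2


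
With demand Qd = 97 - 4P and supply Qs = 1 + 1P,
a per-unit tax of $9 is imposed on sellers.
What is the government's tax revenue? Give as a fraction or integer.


With tax on sellers, new supply: Qs' = 1 + 1(P - 9)
= 1P - 8
New equilibrium quantity:
Q_new = 13
Tax revenue = tax * Q_new = 9 * 13 = 117

117


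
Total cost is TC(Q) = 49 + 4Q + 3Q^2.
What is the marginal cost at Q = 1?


MC = dTC/dQ = 4 + 2*3*Q
At Q = 1:
MC = 4 + 6*1
MC = 4 + 6 = 10

10


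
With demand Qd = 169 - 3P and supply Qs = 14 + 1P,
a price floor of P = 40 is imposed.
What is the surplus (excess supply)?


At P = 40:
Qd = 169 - 3*40 = 49
Qs = 14 + 1*40 = 54
Surplus = Qs - Qd = 54 - 49 = 5

5


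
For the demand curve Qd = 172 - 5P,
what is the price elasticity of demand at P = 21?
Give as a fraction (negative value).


dQ/dP = -5
At P = 21: Q = 172 - 5*21 = 67
E = (dQ/dP)(P/Q) = (-5)(21/67) = -105/67

-105/67


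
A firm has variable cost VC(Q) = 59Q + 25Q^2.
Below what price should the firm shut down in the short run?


AVC(Q) = VC(Q)/Q = 59 + 25Q
AVC is increasing in Q, so minimum AVC is at Q -> 0+.
Min AVC = 59
The firm should shut down if P < 59.

59


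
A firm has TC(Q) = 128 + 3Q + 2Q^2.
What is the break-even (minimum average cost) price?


AC(Q) = 128/Q + 3 + 2Q
To minimize: dAC/dQ = -128/Q^2 + 2 = 0
Q^2 = 128/2 = 64
Q* = 8
Min AC = 128/8 + 3 + 2*8
Min AC = 16 + 3 + 16 = 35

35


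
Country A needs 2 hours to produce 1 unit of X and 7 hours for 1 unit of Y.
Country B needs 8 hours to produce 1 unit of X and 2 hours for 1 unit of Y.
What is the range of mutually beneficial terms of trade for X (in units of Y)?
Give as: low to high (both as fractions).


Opportunity cost of X for Country A = hours_X / hours_Y = 2/7 = 2/7 units of Y
Opportunity cost of X for Country B = hours_X / hours_Y = 8/2 = 4 units of Y
Terms of trade must be between the two opportunity costs.
Range: 2/7 to 4

2/7 to 4


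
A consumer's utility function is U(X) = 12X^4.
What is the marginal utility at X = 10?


MU = dU/dX = 12*4*X^(4-1)
MU = 48*X^3
At X = 10:
MU = 48 * 10^3
MU = 48 * 1000 = 48000

48000


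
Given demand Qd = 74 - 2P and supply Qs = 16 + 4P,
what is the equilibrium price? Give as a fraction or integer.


At equilibrium, Qd = Qs.
74 - 2P = 16 + 4P
74 - 16 = 2P + 4P
58 = 6P
P* = 58/6 = 29/3

29/3


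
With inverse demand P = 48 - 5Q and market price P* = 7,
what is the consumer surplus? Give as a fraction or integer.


Maximum willingness to pay (at Q=0): P_max = 48
Quantity demanded at P* = 7:
Q* = (48 - 7)/5 = 41/5
CS = (1/2) * Q* * (P_max - P*)
CS = (1/2) * 41/5 * (48 - 7)
CS = (1/2) * 41/5 * 41 = 1681/10

1681/10


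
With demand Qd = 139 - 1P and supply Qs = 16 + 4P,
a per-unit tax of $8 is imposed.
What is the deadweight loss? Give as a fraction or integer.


Pre-tax equilibrium quantity: Q* = 572/5
Post-tax equilibrium quantity: Q_tax = 108
Reduction in quantity: Q* - Q_tax = 32/5
DWL = (1/2) * tax * (Q* - Q_tax)
DWL = (1/2) * 8 * 32/5 = 128/5

128/5


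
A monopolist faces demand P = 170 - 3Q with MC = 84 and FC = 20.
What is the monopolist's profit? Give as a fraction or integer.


MR = MC: 170 - 6Q = 84
Q* = 43/3
P* = 170 - 3*43/3 = 127
Profit = (P* - MC)*Q* - FC
= (127 - 84)*43/3 - 20
= 43*43/3 - 20
= 1849/3 - 20 = 1789/3

1789/3


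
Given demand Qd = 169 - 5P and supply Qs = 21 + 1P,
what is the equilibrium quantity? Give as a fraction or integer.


First find equilibrium price:
169 - 5P = 21 + 1P
P* = 148/6 = 74/3
Then substitute into demand:
Q* = 169 - 5 * 74/3 = 137/3

137/3


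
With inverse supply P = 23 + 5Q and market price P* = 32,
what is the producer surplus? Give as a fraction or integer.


Minimum supply price (at Q=0): P_min = 23
Quantity supplied at P* = 32:
Q* = (32 - 23)/5 = 9/5
PS = (1/2) * Q* * (P* - P_min)
PS = (1/2) * 9/5 * (32 - 23)
PS = (1/2) * 9/5 * 9 = 81/10

81/10


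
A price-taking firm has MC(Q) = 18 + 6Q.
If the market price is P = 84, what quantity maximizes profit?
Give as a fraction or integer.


In perfect competition, profit is maximized where P = MC.
84 = 18 + 6Q
66 = 6Q
Q* = 66/6 = 11

11


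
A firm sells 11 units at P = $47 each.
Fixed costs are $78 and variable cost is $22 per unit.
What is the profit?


Total Revenue = P * Q = 47 * 11 = $517
Total Cost = FC + VC*Q = 78 + 22*11 = $320
Profit = TR - TC = 517 - 320 = $197

$197


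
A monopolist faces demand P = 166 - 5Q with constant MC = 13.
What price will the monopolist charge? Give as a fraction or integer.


MR = 166 - 10Q
Set MR = MC: 166 - 10Q = 13
Q* = 153/10
Substitute into demand:
P* = 166 - 5*153/10 = 179/2

179/2


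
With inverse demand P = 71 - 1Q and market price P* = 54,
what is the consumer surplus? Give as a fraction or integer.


Maximum willingness to pay (at Q=0): P_max = 71
Quantity demanded at P* = 54:
Q* = (71 - 54)/1 = 17
CS = (1/2) * Q* * (P_max - P*)
CS = (1/2) * 17 * (71 - 54)
CS = (1/2) * 17 * 17 = 289/2

289/2


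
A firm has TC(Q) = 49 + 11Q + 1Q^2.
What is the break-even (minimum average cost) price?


AC(Q) = 49/Q + 11 + 1Q
To minimize: dAC/dQ = -49/Q^2 + 1 = 0
Q^2 = 49/1 = 49
Q* = 7
Min AC = 49/7 + 11 + 1*7
Min AC = 7 + 11 + 7 = 25

25
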